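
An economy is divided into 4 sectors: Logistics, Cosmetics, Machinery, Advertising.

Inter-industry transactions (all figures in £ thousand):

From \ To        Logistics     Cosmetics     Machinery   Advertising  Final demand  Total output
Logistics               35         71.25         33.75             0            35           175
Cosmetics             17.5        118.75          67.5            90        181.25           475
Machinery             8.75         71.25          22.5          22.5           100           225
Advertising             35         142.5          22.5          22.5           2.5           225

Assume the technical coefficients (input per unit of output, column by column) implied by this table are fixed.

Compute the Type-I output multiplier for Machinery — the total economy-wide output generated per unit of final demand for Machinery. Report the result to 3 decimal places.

m_M = 3.163

Technical coefficients a_ij = z_ij / X_j:
  a_LL = 35/175 = 0.20, a_CL = 17.5/175 = 0.10, a_ML = 8.75/175 = 0.05, a_AL = 35/175 = 0.20
  a_LC = 71.25/475 = 0.15, a_CC = 118.75/475 = 0.25, a_MC = 71.25/475 = 0.15, a_AC = 142.5/475 = 0.30
  a_LM = 33.75/225 = 0.15, a_CM = 67.5/225 = 0.30, a_MM = 22.5/225 = 0.10, a_AM = 22.5/225 = 0.10
  a_LA = 0/225 = 0.00, a_CA = 90/225 = 0.40, a_MA = 22.5/225 = 0.10, a_AA = 22.5/225 = 0.10
I − A =
  [   0.80    -0.15    -0.15     0.00]
  [  -0.10     0.75    -0.30    -0.40]
  [  -0.05    -0.15     0.90    -0.10]
  [  -0.20    -0.30    -0.10     0.90]
Compute the cofactors C_ij = (−1)^(i+j)·(3×3 minor ij) of I−A; the adjugate is their transpose:
adj(I−A) = Cᵀ =
  [ 0.436500   0.144750   0.129750   0.078750]
  [ 0.173500   0.630250   0.273500   0.310500]
  [ 0.071250   0.141750   0.418500   0.109500]
  [ 0.162750   0.258000   0.166500   0.480375]
det(I−A) = Σ_j (I−A)_1j·C_1j = (0.80)(0.436500) + (-0.15)(0.173500) + (-0.15)(0.071250) + (0.00)(0.162750) = 0.3124875
(I − A)⁻¹ = adj(I−A) / det(I−A) ≈
  [   1.3969     0.4632     0.4152     0.2520]
  [   0.5552     2.0169     0.8752     0.9936]
  [   0.2280     0.4536     1.3393     0.3504]
  [   0.5208     0.8256     0.5328     1.5373]
The output multiplier for sector j is the column-j sum of the Leontief inverse (I − A)⁻¹ = adj(I−A) / det(I−A).
Column M of adj(I−A): (0.129750, 0.273500, 0.418500, 0.166500); det(I−A) = 0.3124875.
m_M = (0.129750 + 0.273500 + 0.418500 + 0.166500) / 0.3124875 = 0.98825 / 0.3124875 ≈ 3.163.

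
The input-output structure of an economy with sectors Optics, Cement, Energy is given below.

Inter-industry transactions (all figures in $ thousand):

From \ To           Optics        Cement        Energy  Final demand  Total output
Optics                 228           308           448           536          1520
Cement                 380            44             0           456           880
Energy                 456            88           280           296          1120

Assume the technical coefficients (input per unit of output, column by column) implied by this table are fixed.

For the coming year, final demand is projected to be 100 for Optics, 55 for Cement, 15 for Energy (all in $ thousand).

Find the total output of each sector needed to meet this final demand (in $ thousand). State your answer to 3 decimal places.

x_1 = 224.970, x_2 = 117.097, x_3 = 125.601

Technical coefficients a_ij = z_ij / X_j:
  a_11 = 228/1520 = 0.15, a_21 = 380/1520 = 0.25, a_31 = 456/1520 = 0.30
  a_12 = 308/880 = 0.35, a_22 = 44/880 = 0.05, a_32 = 88/880 = 0.10
  a_13 = 448/1120 = 0.40, a_23 = 0/1120 = 0.00, a_33 = 280/1120 = 0.25
I − A =
  [   0.85    -0.35    -0.40]
  [  -0.25     0.95     0.00]
  [  -0.30    -0.10     0.75]
Cofactors of I−A, C_ij = (−1)^(i+j)·(minor ij) (rows/columns in the sector order above):
  C_11 = (0.95)(0.75) − (0.00)(-0.10) = 0.7125
  C_12 = −[(-0.25)(0.75) − (0.00)(-0.30)] = 0.1875
  C_13 = (-0.25)(-0.10) − (0.95)(-0.30) = 0.3100
  C_21 = −[(-0.35)(0.75) − (-0.40)(-0.10)] = 0.3025
  C_22 = (0.85)(0.75) − (-0.40)(-0.30) = 0.5175
  C_23 = −[(0.85)(-0.10) − (-0.35)(-0.30)] = 0.1900
  C_31 = (-0.35)(0.00) − (-0.40)(0.95) = 0.3800
  C_32 = −[(0.85)(0.00) − (-0.40)(-0.25)] = 0.1000
  C_33 = (0.85)(0.95) − (-0.35)(-0.25) = 0.7200
det(I−A) = Σ_j (I−A)_1j·C_1j = (0.85)(0.7125) + (-0.35)(0.1875) + (-0.40)(0.3100) = 0.4160
adj(I−A) = Cᵀ =
  [ 0.7125   0.3025   0.3800]
  [ 0.1875   0.5175   0.1000]
  [ 0.3100   0.1900   0.7200]
(I − A)⁻¹ = adj(I−A) / det(I−A) ≈
  [   1.7127     0.7272     0.9135]
  [   0.4507     1.2440     0.2404]
  [   0.7452     0.4567     1.7308]
x = (I − A)⁻¹ d = adj(I−A)·d / det(I−A), with det(I−A) = 0.4160:
  x_1 = (0.7125·100 + 0.3025·55 + 0.3800·15) / 0.4160 = 93.5875 / 0.4160 ≈ 224.970
  x_2 = (0.1875·100 + 0.5175·55 + 0.1000·15) / 0.4160 = 48.7125 / 0.4160 ≈ 117.097
  x_3 = (0.3100·100 + 0.1900·55 + 0.7200·15) / 0.4160 = 52.25 / 0.4160 ≈ 125.601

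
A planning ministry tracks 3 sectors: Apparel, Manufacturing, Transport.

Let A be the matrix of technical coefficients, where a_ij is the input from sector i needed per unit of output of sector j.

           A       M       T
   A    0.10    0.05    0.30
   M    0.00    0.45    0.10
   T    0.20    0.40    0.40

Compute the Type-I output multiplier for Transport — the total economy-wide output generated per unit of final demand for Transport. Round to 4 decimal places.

I − A =
  [   0.90    -0.05    -0.30]
  [   0.00     0.55    -0.10]
  [  -0.20    -0.40     0.60]
Cofactors of I−A, C_ij = (−1)^(i+j)·(minor ij) (rows/columns in the sector order above):
  C_11 = (0.55)(0.60) − (-0.10)(-0.40) = 0.2900
  C_12 = −[(0.00)(0.60) − (-0.10)(-0.20)] = 0.0200
  C_13 = (0.00)(-0.40) − (0.55)(-0.20) = 0.1100
  C_21 = −[(-0.05)(0.60) − (-0.30)(-0.40)] = 0.1500
  C_22 = (0.90)(0.60) − (-0.30)(-0.20) = 0.4800
  C_23 = −[(0.90)(-0.40) − (-0.05)(-0.20)] = 0.3700
  C_31 = (-0.05)(-0.10) − (-0.30)(0.55) = 0.1700
  C_32 = −[(0.90)(-0.10) − (-0.30)(0.00)] = 0.0900
  C_33 = (0.90)(0.55) − (-0.05)(0.00) = 0.4950
det(I−A) = Σ_j (I−A)_1j·C_1j = (0.90)(0.2900) + (-0.05)(0.0200) + (-0.30)(0.1100) = 0.2270
adj(I−A) = Cᵀ =
  [ 0.2900   0.1500   0.1700]
  [ 0.0200   0.4800   0.0900]
  [ 0.1100   0.3700   0.4950]
(I − A)⁻¹ = adj(I−A) / det(I−A) ≈
  [   1.27753     0.66079     0.74890]
  [   0.08811     2.11454     0.39648]
  [   0.48458     1.62996     2.18062]
The output multiplier for sector j is the column-j sum of the Leontief inverse (I − A)⁻¹ = adj(I−A) / det(I−A).
Column T of adj(I−A): (0.1700, 0.0900, 0.4950); det(I−A) = 0.2270.
m_T = (0.1700 + 0.0900 + 0.4950) / 0.2270 = 0.755 / 0.2270 ≈ 3.3260.

m_T = 3.3260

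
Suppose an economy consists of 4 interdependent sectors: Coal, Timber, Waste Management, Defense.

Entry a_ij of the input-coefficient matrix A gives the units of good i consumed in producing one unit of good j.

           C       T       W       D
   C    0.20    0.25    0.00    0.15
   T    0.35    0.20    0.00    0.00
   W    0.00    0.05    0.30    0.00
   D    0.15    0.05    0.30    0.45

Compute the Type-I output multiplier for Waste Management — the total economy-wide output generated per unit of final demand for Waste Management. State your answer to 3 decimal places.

I − A =
  [   0.80    -0.25     0.00    -0.15]
  [  -0.35     0.80     0.00     0.00]
  [   0.00    -0.05     0.70     0.00]
  [  -0.15    -0.05    -0.30     0.55]
Compute the cofactors C_ij = (−1)^(i+j)·(3×3 minor ij) of I−A; the adjugate is their transpose:
adj(I−A) = Cᵀ =
  [ 0.308000   0.103750   0.036000   0.084000]
  [ 0.134750   0.292250   0.015750   0.036750]
  [ 0.009625   0.020875   0.283250   0.002625]
  [ 0.101500   0.066250   0.165750   0.386750]
det(I−A) = Σ_j (I−A)_1j·C_1j = (0.80)(0.308000) + (-0.25)(0.134750) + (0.00)(0.009625) + (-0.15)(0.101500) = 0.1974875
(I − A)⁻¹ = adj(I−A) / det(I−A) ≈
  [   1.5596     0.5253     0.1823     0.4253]
  [   0.6823     1.4798     0.0798     0.1861]
  [   0.0487     0.1057     1.4343     0.0133]
  [   0.5140     0.3355     0.8393     1.9584]
The output multiplier for sector j is the column-j sum of the Leontief inverse (I − A)⁻¹ = adj(I−A) / det(I−A).
Column W of adj(I−A): (0.036000, 0.015750, 0.283250, 0.165750); det(I−A) = 0.1974875.
m_W = (0.036000 + 0.015750 + 0.283250 + 0.165750) / 0.1974875 = 0.50075 / 0.1974875 ≈ 2.536.

m_W = 2.536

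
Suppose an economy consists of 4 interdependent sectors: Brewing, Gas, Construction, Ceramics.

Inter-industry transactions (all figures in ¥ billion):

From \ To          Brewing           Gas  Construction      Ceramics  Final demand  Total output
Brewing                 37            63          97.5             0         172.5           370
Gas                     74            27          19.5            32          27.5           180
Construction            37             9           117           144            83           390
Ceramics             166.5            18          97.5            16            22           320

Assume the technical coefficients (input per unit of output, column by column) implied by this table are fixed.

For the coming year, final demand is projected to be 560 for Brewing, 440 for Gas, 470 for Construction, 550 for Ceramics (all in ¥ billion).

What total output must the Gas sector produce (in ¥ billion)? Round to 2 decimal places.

Technical coefficients a_ij = z_ij / X_j:
  a_11 = 37/370 = 0.10, a_21 = 74/370 = 0.20, a_31 = 37/370 = 0.10, a_41 = 166.5/370 = 0.45
  a_12 = 63/180 = 0.35, a_22 = 27/180 = 0.15, a_32 = 9/180 = 0.05, a_42 = 18/180 = 0.10
  a_13 = 97.5/390 = 0.25, a_23 = 19.5/390 = 0.05, a_33 = 117/390 = 0.30, a_43 = 97.5/390 = 0.25
  a_14 = 0/320 = 0.00, a_24 = 32/320 = 0.10, a_34 = 144/320 = 0.45, a_44 = 16/320 = 0.05
I − A =
  [   0.90    -0.35    -0.25     0.00]
  [  -0.20     0.85    -0.05    -0.10]
  [  -0.10    -0.05     0.70    -0.45]
  [  -0.45    -0.10    -0.25     0.95]
Compute the cofactors C_ij = (−1)^(i+j)·(3×3 minor ij) of I−A; the adjugate is their transpose:
adj(I−A) = Cᵀ =
  [ 0.456750   0.216500   0.224750   0.129250]
  [ 0.159375   0.422875   0.124000   0.103250]
  [ 0.272625   0.187375   0.635500   0.320750]
  [ 0.304875   0.196375   0.286750   0.458750]
det(I−A) = Σ_j (I−A)_1j·C_1j = (0.90)(0.456750) + (-0.35)(0.159375) + (-0.25)(0.272625) + (0.00)(0.304875) = 0.2871375
(I − A)⁻¹ = adj(I−A) / det(I−A) ≈
  [   1.5907     0.7540     0.7827     0.4501]
  [   0.5550     1.4727     0.4318     0.3596]
  [   0.9495     0.6526     2.2132     1.1171]
  [   1.0618     0.6839     0.9987     1.5977]
x = (I − A)⁻¹ d = adj(I−A)·d / det(I−A), with det(I−A) = 0.2871375:
  x_1 = (0.456750·560 + 0.216500·440 + 0.224750·470 + 0.129250·550) / 0.2871375 = 527.76 / 0.2871375 ≈ 1838.00
  x_2 = (0.159375·560 + 0.422875·440 + 0.124000·470 + 0.103250·550) / 0.2871375 = 390.3825 / 0.2871375 ≈ 1359.57
  x_3 = (0.272625·560 + 0.187375·440 + 0.635500·470 + 0.320750·550) / 0.2871375 = 710.2125 / 0.2871375 ≈ 2473.42
  x_4 = (0.304875·560 + 0.196375·440 + 0.286750·470 + 0.458750·550) / 0.2871375 = 644.22 / 0.2871375 ≈ 2243.59

x_2 = 1359.57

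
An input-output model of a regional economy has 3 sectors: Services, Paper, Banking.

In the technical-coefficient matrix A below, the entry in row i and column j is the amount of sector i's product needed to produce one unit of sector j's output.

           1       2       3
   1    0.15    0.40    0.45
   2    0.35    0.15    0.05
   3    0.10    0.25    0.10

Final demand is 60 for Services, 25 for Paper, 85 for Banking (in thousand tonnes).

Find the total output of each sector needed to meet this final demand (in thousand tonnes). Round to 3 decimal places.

x_1 = 210.081, x_2 = 124.885, x_3 = 152.477

I − A =
  [   0.85    -0.40    -0.45]
  [  -0.35     0.85    -0.05]
  [  -0.10    -0.25     0.90]
Cofactors of I−A, C_ij = (−1)^(i+j)·(minor ij) (rows/columns in the sector order above):
  C_11 = (0.85)(0.90) − (-0.05)(-0.25) = 0.7525
  C_12 = −[(-0.35)(0.90) − (-0.05)(-0.10)] = 0.3200
  C_13 = (-0.35)(-0.25) − (0.85)(-0.10) = 0.1725
  C_21 = −[(-0.40)(0.90) − (-0.45)(-0.25)] = 0.4725
  C_22 = (0.85)(0.90) − (-0.45)(-0.10) = 0.7200
  C_23 = −[(0.85)(-0.25) − (-0.40)(-0.10)] = 0.2525
  C_31 = (-0.40)(-0.05) − (-0.45)(0.85) = 0.4025
  C_32 = −[(0.85)(-0.05) − (-0.45)(-0.35)] = 0.2000
  C_33 = (0.85)(0.85) − (-0.40)(-0.35) = 0.5825
det(I−A) = Σ_j (I−A)_1j·C_1j = (0.85)(0.7525) + (-0.40)(0.3200) + (-0.45)(0.1725) = 0.4340
adj(I−A) = Cᵀ =
  [ 0.7525   0.4725   0.4025]
  [ 0.3200   0.7200   0.2000]
  [ 0.1725   0.2525   0.5825]
(I − A)⁻¹ = adj(I−A) / det(I−A) ≈
  [   1.7339     1.0887     0.9274]
  [   0.7373     1.6590     0.4608]
  [   0.3975     0.5818     1.3422]
x = (I − A)⁻¹ d = adj(I−A)·d / det(I−A), with det(I−A) = 0.4340:
  x_1 = (0.7525·60 + 0.4725·25 + 0.4025·85) / 0.4340 = 91.175 / 0.4340 ≈ 210.081
  x_2 = (0.3200·60 + 0.7200·25 + 0.2000·85) / 0.4340 = 54.20 / 0.4340 ≈ 124.885
  x_3 = (0.1725·60 + 0.2525·25 + 0.5825·85) / 0.4340 = 66.175 / 0.4340 ≈ 152.477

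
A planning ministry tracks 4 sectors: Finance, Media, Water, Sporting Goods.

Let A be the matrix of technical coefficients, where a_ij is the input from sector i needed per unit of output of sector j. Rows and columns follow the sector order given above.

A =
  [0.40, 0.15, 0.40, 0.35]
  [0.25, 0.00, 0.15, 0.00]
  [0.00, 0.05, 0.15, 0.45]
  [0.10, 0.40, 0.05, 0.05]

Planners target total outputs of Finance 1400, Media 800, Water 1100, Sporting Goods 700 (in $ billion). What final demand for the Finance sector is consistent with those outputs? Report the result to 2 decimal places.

d_1 = 35.00

I − A =
  [   0.60    -0.15    -0.40    -0.35]
  [  -0.25     1.00    -0.15     0.00]
  [   0.00    -0.05     0.85    -0.45]
  [  -0.10    -0.40    -0.05     0.95]
d = (I − A) x:
  d_1 = (+0.60)·1400 + (-0.15)·800 + (-0.40)·1100 + (-0.35)·700 = 35.00
  d_2 = (-0.25)·1400 + (+1.00)·800 + (-0.15)·1100 + (+0.00)·700 = 285.00
  d_3 = (+0.00)·1400 + (-0.05)·800 + (+0.85)·1100 + (-0.45)·700 = 580.00
  d_4 = (-0.10)·1400 + (-0.40)·800 + (-0.05)·1100 + (+0.95)·700 = 150.00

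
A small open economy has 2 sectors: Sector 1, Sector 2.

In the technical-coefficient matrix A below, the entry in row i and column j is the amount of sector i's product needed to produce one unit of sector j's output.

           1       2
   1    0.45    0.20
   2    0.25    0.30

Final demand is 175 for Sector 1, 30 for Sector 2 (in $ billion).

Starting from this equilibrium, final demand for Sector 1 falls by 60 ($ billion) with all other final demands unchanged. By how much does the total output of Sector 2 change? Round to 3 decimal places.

Δx_2 = -44.776

I − A =
  [   0.55    -0.20]
  [  -0.25     0.70]
det(I−A) = (0.55)(0.70) − (-0.20)(-0.25) = 0.3350
adj(I−A) = [[0.70, 0.20], [0.25, 0.55]]
(I − A)⁻¹ = adj(I−A) / det(I−A) ≈
  [   2.0896     0.5970]
  [   0.7463     1.6418]
Δx = (I − A)⁻¹ Δd with Δd having -60 in the Sector 1 component and 0 elsewhere.
So Δx_2 = L_21 · (-60), where L_21 = adj(I−A)_21 / det(I−A) = 0.25 / 0.3350.
Δx_2 = 0.25 × (-60) / 0.3350 = -15.00 / 0.3350 ≈ -44.776.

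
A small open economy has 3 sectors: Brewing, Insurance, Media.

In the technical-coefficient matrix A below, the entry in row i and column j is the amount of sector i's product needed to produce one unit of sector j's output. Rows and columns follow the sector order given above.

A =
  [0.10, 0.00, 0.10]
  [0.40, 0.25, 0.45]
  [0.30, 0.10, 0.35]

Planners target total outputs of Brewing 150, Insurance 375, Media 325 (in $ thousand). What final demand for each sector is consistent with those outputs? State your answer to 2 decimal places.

d_B = 102.50, d_I = 75.00, d_M = 128.75

I − A =
  [   0.90     0.00    -0.10]
  [  -0.40     0.75    -0.45]
  [  -0.30    -0.10     0.65]
d = (I − A) x:
  d_B = (+0.90)·150 + (+0.00)·375 + (-0.10)·325 = 102.50
  d_I = (-0.40)·150 + (+0.75)·375 + (-0.45)·325 = 75.00
  d_M = (-0.30)·150 + (-0.10)·375 + (+0.65)·325 = 128.75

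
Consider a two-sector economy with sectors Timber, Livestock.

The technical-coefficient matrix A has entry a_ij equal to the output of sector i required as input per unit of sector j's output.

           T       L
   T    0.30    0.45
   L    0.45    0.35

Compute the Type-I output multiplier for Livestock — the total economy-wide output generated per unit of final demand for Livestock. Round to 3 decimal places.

I − A =
  [   0.70    -0.45]
  [  -0.45     0.65]
det(I−A) = (0.70)(0.65) − (-0.45)(-0.45) = 0.2525
adj(I−A) = [[0.65, 0.45], [0.45, 0.70]]
(I − A)⁻¹ = adj(I−A) / det(I−A) ≈
  [   2.5743     1.7822]
  [   1.7822     2.7723]
The output multiplier for sector j is the column-j sum of the Leontief inverse (I − A)⁻¹ = adj(I−A) / det(I−A).
Column L of adj(I−A): (0.45, 0.70); det(I−A) = 0.2525.
m_L = (0.45 + 0.70) / 0.2525 = 1.15 / 0.2525 ≈ 4.554.

m_L = 4.554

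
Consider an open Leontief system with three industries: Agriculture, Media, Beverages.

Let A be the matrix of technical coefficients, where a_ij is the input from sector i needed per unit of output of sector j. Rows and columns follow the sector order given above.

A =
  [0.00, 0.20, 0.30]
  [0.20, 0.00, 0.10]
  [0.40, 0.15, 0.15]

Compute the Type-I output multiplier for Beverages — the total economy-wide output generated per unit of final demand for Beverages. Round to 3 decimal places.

I − A =
  [   1.00    -0.20    -0.30]
  [  -0.20     1.00    -0.10]
  [  -0.40    -0.15     0.85]
Cofactors of I−A, C_ij = (−1)^(i+j)·(minor ij) (rows/columns in the sector order above):
  C_11 = (1.00)(0.85) − (-0.10)(-0.15) = 0.8350
  C_12 = −[(-0.20)(0.85) − (-0.10)(-0.40)] = 0.2100
  C_13 = (-0.20)(-0.15) − (1.00)(-0.40) = 0.4300
  C_21 = −[(-0.20)(0.85) − (-0.30)(-0.15)] = 0.2150
  C_22 = (1.00)(0.85) − (-0.30)(-0.40) = 0.7300
  C_23 = −[(1.00)(-0.15) − (-0.20)(-0.40)] = 0.2300
  C_31 = (-0.20)(-0.10) − (-0.30)(1.00) = 0.3200
  C_32 = −[(1.00)(-0.10) − (-0.30)(-0.20)] = 0.1600
  C_33 = (1.00)(1.00) − (-0.20)(-0.20) = 0.9600
det(I−A) = Σ_j (I−A)_1j·C_1j = (1.00)(0.8350) + (-0.20)(0.2100) + (-0.30)(0.4300) = 0.6640
adj(I−A) = Cᵀ =
  [ 0.8350   0.2150   0.3200]
  [ 0.2100   0.7300   0.1600]
  [ 0.4300   0.2300   0.9600]
(I − A)⁻¹ = adj(I−A) / det(I−A) ≈
  [   1.2575     0.3238     0.4819]
  [   0.3163     1.0994     0.2410]
  [   0.6476     0.3464     1.4458]
The output multiplier for sector j is the column-j sum of the Leontief inverse (I − A)⁻¹ = adj(I−A) / det(I−A).
Column 3 of adj(I−A): (0.3200, 0.1600, 0.9600); det(I−A) = 0.6640.
m_3 = (0.3200 + 0.1600 + 0.9600) / 0.6640 = 1.44 / 0.6640 ≈ 2.169.

m_3 = 2.169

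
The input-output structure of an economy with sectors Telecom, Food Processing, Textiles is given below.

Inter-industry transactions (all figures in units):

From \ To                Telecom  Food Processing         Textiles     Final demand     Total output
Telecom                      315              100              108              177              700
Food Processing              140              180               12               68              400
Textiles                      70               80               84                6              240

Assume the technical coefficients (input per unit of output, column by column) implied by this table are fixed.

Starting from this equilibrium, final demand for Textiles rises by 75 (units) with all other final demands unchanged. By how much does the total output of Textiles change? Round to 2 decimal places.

Δx_3 = 165.21

Technical coefficients a_ij = z_ij / X_j:
  a_11 = 315/700 = 0.45, a_21 = 140/700 = 0.20, a_31 = 70/700 = 0.10
  a_12 = 100/400 = 0.25, a_22 = 180/400 = 0.45, a_32 = 80/400 = 0.20
  a_13 = 108/240 = 0.45, a_23 = 12/240 = 0.05, a_33 = 84/240 = 0.35
I − A =
  [   0.55    -0.25    -0.45]
  [  -0.20     0.55    -0.05]
  [  -0.10    -0.20     0.65]
Cofactors of I−A, C_ij = (−1)^(i+j)·(minor ij) (rows/columns in the sector order above):
  C_11 = (0.55)(0.65) − (-0.05)(-0.20) = 0.3475
  C_12 = −[(-0.20)(0.65) − (-0.05)(-0.10)] = 0.1350
  C_13 = (-0.20)(-0.20) − (0.55)(-0.10) = 0.0950
  C_21 = −[(-0.25)(0.65) − (-0.45)(-0.20)] = 0.2525
  C_22 = (0.55)(0.65) − (-0.45)(-0.10) = 0.3125
  C_23 = −[(0.55)(-0.20) − (-0.25)(-0.10)] = 0.1350
  C_31 = (-0.25)(-0.05) − (-0.45)(0.55) = 0.2600
  C_32 = −[(0.55)(-0.05) − (-0.45)(-0.20)] = 0.1175
  C_33 = (0.55)(0.55) − (-0.25)(-0.20) = 0.2525
det(I−A) = Σ_j (I−A)_1j·C_1j = (0.55)(0.3475) + (-0.25)(0.1350) + (-0.45)(0.0950) = 0.114625
adj(I−A) = Cᵀ =
  [ 0.3475   0.2525   0.2600]
  [ 0.1350   0.3125   0.1175]
  [ 0.0950   0.1350   0.2525]
(I − A)⁻¹ = adj(I−A) / det(I−A) ≈
  [   3.0316     2.2028     2.2683]
  [   1.1778     2.7263     1.0251]
  [   0.8288     1.1778     2.2028]
Δx = (I − A)⁻¹ Δd with Δd having +75 in the Textiles component and 0 elsewhere.
So Δx_3 = L_33 · (+75), where L_33 = adj(I−A)_33 / det(I−A) = 0.2525 / 0.114625.
Δx_3 = 0.2525 × (+75) / 0.114625 = 18.9375 / 0.114625 ≈ 165.21.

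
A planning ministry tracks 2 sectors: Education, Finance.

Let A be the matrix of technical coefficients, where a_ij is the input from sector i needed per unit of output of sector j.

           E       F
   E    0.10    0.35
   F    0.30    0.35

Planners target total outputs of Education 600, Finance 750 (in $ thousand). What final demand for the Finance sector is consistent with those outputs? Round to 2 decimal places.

I − A =
  [   0.90    -0.35]
  [  -0.30     0.65]
d = (I − A) x:
  d_E = (+0.90)·600 + (-0.35)·750 = 277.50
  d_F = (-0.30)·600 + (+0.65)·750 = 307.50

d_F = 307.50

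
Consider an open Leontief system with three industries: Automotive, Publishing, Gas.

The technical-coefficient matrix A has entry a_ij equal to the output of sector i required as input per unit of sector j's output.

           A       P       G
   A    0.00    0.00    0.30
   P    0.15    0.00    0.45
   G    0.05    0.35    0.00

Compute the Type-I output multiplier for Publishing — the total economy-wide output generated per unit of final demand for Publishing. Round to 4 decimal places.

m_P = 1.7739

I − A =
  [   1.00     0.00    -0.30]
  [  -0.15     1.00    -0.45]
  [  -0.05    -0.35     1.00]
Cofactors of I−A, C_ij = (−1)^(i+j)·(minor ij) (rows/columns in the sector order above):
  C_11 = (1.00)(1.00) − (-0.45)(-0.35) = 0.8425
  C_12 = −[(-0.15)(1.00) − (-0.45)(-0.05)] = 0.1725
  C_13 = (-0.15)(-0.35) − (1.00)(-0.05) = 0.1025
  C_21 = −[(0.00)(1.00) − (-0.30)(-0.35)] = 0.1050
  C_22 = (1.00)(1.00) − (-0.30)(-0.05) = 0.9850
  C_23 = −[(1.00)(-0.35) − (0.00)(-0.05)] = 0.3500
  C_31 = (0.00)(-0.45) − (-0.30)(1.00) = 0.3000
  C_32 = −[(1.00)(-0.45) − (-0.30)(-0.15)] = 0.4950
  C_33 = (1.00)(1.00) − (0.00)(-0.15) = 1.0000
det(I−A) = Σ_j (I−A)_1j·C_1j = (1.00)(0.8425) + (0.00)(0.1725) + (-0.30)(0.1025) = 0.81175
adj(I−A) = Cᵀ =
  [ 0.8425   0.1050   0.3000]
  [ 0.1725   0.9850   0.4950]
  [ 0.1025   0.3500   1.0000]
(I − A)⁻¹ = adj(I−A) / det(I−A) ≈
  [   1.03788     0.12935     0.36957]
  [   0.21250     1.21343     0.60979]
  [   0.12627     0.43117     1.23191]
The output multiplier for sector j is the column-j sum of the Leontief inverse (I − A)⁻¹ = adj(I−A) / det(I−A).
Column P of adj(I−A): (0.1050, 0.9850, 0.3500); det(I−A) = 0.81175.
m_P = (0.1050 + 0.9850 + 0.3500) / 0.81175 = 1.44 / 0.81175 ≈ 1.7739.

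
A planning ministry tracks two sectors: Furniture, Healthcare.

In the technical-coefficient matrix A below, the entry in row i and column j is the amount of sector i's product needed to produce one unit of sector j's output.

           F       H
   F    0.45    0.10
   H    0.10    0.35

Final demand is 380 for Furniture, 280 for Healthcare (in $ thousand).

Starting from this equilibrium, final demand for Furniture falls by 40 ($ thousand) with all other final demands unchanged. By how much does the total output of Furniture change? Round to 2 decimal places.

I − A =
  [   0.55    -0.10]
  [  -0.10     0.65]
det(I−A) = (0.55)(0.65) − (-0.10)(-0.10) = 0.3475
adj(I−A) = [[0.65, 0.10], [0.10, 0.55]]
(I − A)⁻¹ = adj(I−A) / det(I−A) ≈
  [   1.8705     0.2878]
  [   0.2878     1.5827]
Δx = (I − A)⁻¹ Δd with Δd having -40 in the Furniture component and 0 elsewhere.
So Δx_F = L_FF · (-40), where L_FF = adj(I−A)_FF / det(I−A) = 0.65 / 0.3475.
Δx_F = 0.65 × (-40) / 0.3475 = -26.00 / 0.3475 ≈ -74.82.

Δx_F = -74.82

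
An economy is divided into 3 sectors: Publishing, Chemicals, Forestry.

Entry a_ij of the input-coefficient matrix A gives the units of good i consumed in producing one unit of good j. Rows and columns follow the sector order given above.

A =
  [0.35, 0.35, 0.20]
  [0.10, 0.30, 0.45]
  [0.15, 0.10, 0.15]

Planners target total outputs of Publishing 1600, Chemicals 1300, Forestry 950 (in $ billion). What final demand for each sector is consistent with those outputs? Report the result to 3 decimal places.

I − A =
  [   0.65    -0.35    -0.20]
  [  -0.10     0.70    -0.45]
  [  -0.15    -0.10     0.85]
d = (I − A) x:
  d_1 = (+0.65)·1600 + (-0.35)·1300 + (-0.20)·950 = 395.000
  d_2 = (-0.10)·1600 + (+0.70)·1300 + (-0.45)·950 = 322.500
  d_3 = (-0.15)·1600 + (-0.10)·1300 + (+0.85)·950 = 437.500

d_1 = 395.000, d_2 = 322.500, d_3 = 437.500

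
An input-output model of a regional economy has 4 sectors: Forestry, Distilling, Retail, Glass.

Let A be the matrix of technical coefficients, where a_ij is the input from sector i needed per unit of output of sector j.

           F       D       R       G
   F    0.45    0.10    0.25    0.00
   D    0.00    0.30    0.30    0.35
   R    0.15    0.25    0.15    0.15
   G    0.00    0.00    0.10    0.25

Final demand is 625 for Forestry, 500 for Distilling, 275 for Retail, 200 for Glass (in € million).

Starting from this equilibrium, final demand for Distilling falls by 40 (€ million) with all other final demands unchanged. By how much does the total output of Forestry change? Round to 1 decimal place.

I − A =
  [   0.55    -0.10    -0.25     0.00]
  [   0.00     0.70    -0.30    -0.35]
  [  -0.15    -0.25     0.85    -0.15]
  [   0.00     0.00    -0.10     0.75]
Compute the cofactors C_ij = (−1)^(i+j)·(3×3 minor ij) of I−A; the adjugate is their transpose:
adj(I−A) = Cᵀ =
  [ 0.370750   0.109125   0.157250   0.082375]
  [ 0.039000   0.314250   0.143000   0.175250]
  [ 0.078750   0.114375   0.288750   0.111125]
  [ 0.010500   0.015250   0.038500   0.255250]
det(I−A) = Σ_j (I−A)_1j·C_1j = (0.55)(0.370750) + (-0.10)(0.039000) + (-0.25)(0.078750) + (0.00)(0.010500) = 0.180325
(I − A)⁻¹ = adj(I−A) / det(I−A) ≈
  [   2.0560     0.6052     0.8720     0.4568]
  [   0.2163     1.7427     0.7930     0.9719]
  [   0.4367     0.6343     1.6013     0.6162]
  [   0.0582     0.0846     0.2135     1.4155]
Δx = (I − A)⁻¹ Δd with Δd having -40 in the Distilling component and 0 elsewhere.
So Δx_F = L_FD · (-40), where L_FD = adj(I−A)_FD / det(I−A) = 0.109125 / 0.180325.
Δx_F = 0.109125 × (-40) / 0.180325 = -4.365 / 0.180325 ≈ -24.2.

Δx_F = -24.2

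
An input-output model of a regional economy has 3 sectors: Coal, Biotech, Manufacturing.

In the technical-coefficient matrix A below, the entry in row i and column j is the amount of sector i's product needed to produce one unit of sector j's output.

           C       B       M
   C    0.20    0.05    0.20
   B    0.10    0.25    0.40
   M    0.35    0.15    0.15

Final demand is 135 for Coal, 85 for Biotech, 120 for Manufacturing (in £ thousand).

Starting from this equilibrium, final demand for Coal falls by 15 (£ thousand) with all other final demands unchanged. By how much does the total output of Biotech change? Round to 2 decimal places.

I − A =
  [   0.80    -0.05    -0.20]
  [  -0.10     0.75    -0.40]
  [  -0.35    -0.15     0.85]
Cofactors of I−A, C_ij = (−1)^(i+j)·(minor ij) (rows/columns in the sector order above):
  C_11 = (0.75)(0.85) − (-0.40)(-0.15) = 0.5775
  C_12 = −[(-0.10)(0.85) − (-0.40)(-0.35)] = 0.2250
  C_13 = (-0.10)(-0.15) − (0.75)(-0.35) = 0.2775
  C_21 = −[(-0.05)(0.85) − (-0.20)(-0.15)] = 0.0725
  C_22 = (0.80)(0.85) − (-0.20)(-0.35) = 0.6100
  C_23 = −[(0.80)(-0.15) − (-0.05)(-0.35)] = 0.1375
  C_31 = (-0.05)(-0.40) − (-0.20)(0.75) = 0.1700
  C_32 = −[(0.80)(-0.40) − (-0.20)(-0.10)] = 0.3400
  C_33 = (0.80)(0.75) − (-0.05)(-0.10) = 0.5950
det(I−A) = Σ_j (I−A)_1j·C_1j = (0.80)(0.5775) + (-0.05)(0.2250) + (-0.20)(0.2775) = 0.39525
adj(I−A) = Cᵀ =
  [ 0.5775   0.0725   0.1700]
  [ 0.2250   0.6100   0.3400]
  [ 0.2775   0.1375   0.5950]
(I − A)⁻¹ = adj(I−A) / det(I−A) ≈
  [   1.4611     0.1834     0.4301]
  [   0.5693     1.5433     0.8602]
  [   0.7021     0.3479     1.5054]
Δx = (I − A)⁻¹ Δd with Δd having -15 in the Coal component and 0 elsewhere.
So Δx_B = L_BC · (-15), where L_BC = adj(I−A)_BC / det(I−A) = 0.2250 / 0.39525.
Δx_B = 0.2250 × (-15) / 0.39525 = -3.375 / 0.39525 ≈ -8.54.

Δx_B = -8.54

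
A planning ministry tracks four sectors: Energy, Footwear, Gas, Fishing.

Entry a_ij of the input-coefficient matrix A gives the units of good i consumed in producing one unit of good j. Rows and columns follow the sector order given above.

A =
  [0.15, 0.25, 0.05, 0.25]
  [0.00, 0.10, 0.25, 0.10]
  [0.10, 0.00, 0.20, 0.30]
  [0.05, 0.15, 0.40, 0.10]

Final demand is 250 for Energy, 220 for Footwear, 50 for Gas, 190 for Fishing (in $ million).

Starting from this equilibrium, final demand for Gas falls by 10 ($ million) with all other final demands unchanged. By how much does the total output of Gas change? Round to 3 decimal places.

I − A =
  [   0.85    -0.25    -0.05    -0.25]
  [   0.00     0.90    -0.25    -0.10]
  [  -0.10     0.00     0.80    -0.30]
  [  -0.05    -0.15    -0.40     0.90]
Compute the cofactors C_ij = (−1)^(i+j)·(3×3 minor ij) of I−A; the adjugate is their transpose:
adj(I−A) = Cᵀ =
  [ 0.516750   0.182250   0.205375   0.232250]
  [ 0.034250   0.484750   0.222375   0.137500]
  [ 0.093000   0.068250   0.663250   0.254500]
  [ 0.075750   0.121250   0.343250   0.601250]
det(I−A) = Σ_j (I−A)_1j·C_1j = (0.85)(0.516750) + (-0.25)(0.034250) + (-0.05)(0.093000) + (-0.25)(0.075750) = 0.4070875
(I − A)⁻¹ = adj(I−A) / det(I−A) ≈
  [   1.2694     0.4477     0.5045     0.5705]
  [   0.0841     1.1908     0.5463     0.3378]
  [   0.2285     0.1677     1.6293     0.6252]
  [   0.1861     0.2978     0.8432     1.4770]
Δx = (I − A)⁻¹ Δd with Δd having -10 in the Gas component and 0 elsewhere.
So Δx_3 = L_33 · (-10), where L_33 = adj(I−A)_33 / det(I−A) = 0.663250 / 0.4070875.
Δx_3 = 0.663250 × (-10) / 0.4070875 = -6.6325 / 0.4070875 ≈ -16.293.

Δx_3 = -16.293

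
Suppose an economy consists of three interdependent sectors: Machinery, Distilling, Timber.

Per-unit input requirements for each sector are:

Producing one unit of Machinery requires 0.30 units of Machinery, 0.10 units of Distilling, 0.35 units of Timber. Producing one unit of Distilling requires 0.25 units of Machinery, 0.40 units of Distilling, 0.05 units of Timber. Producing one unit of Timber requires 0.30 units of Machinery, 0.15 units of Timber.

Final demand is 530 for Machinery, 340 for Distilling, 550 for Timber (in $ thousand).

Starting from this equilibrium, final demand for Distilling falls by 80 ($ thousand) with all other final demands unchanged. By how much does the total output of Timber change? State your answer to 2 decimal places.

I − A =
  [   0.70    -0.25    -0.30]
  [  -0.10     0.60     0.00]
  [  -0.35    -0.05     0.85]
Cofactors of I−A, C_ij = (−1)^(i+j)·(minor ij) (rows/columns in the sector order above):
  C_11 = (0.60)(0.85) − (0.00)(-0.05) = 0.5100
  C_12 = −[(-0.10)(0.85) − (0.00)(-0.35)] = 0.0850
  C_13 = (-0.10)(-0.05) − (0.60)(-0.35) = 0.2150
  C_21 = −[(-0.25)(0.85) − (-0.30)(-0.05)] = 0.2275
  C_22 = (0.70)(0.85) − (-0.30)(-0.35) = 0.4900
  C_23 = −[(0.70)(-0.05) − (-0.25)(-0.35)] = 0.1225
  C_31 = (-0.25)(0.00) − (-0.30)(0.60) = 0.1800
  C_32 = −[(0.70)(0.00) − (-0.30)(-0.10)] = 0.0300
  C_33 = (0.70)(0.60) − (-0.25)(-0.10) = 0.3950
det(I−A) = Σ_j (I−A)_1j·C_1j = (0.70)(0.5100) + (-0.25)(0.0850) + (-0.30)(0.2150) = 0.27125
adj(I−A) = Cᵀ =
  [ 0.5100   0.2275   0.1800]
  [ 0.0850   0.4900   0.0300]
  [ 0.2150   0.1225   0.3950]
(I − A)⁻¹ = adj(I−A) / det(I−A) ≈
  [   1.8802     0.8387     0.6636]
  [   0.3134     1.8065     0.1106]
  [   0.7926     0.4516     1.4562]
Δx = (I − A)⁻¹ Δd with Δd having -80 in the Distilling component and 0 elsewhere.
So Δx_T = L_TD · (-80), where L_TD = adj(I−A)_TD / det(I−A) = 0.1225 / 0.27125.
Δx_T = 0.1225 × (-80) / 0.27125 = -9.80 / 0.27125 ≈ -36.13.

Δx_T = -36.13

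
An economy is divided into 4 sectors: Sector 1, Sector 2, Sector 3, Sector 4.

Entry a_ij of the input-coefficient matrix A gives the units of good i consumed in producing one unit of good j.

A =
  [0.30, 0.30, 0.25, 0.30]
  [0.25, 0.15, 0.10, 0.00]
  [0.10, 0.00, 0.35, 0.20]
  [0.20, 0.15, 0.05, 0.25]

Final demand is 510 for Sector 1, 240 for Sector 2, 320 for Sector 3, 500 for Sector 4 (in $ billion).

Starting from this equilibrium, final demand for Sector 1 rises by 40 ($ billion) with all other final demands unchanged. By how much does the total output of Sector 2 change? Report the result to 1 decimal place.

I − A =
  [   0.70    -0.30    -0.25    -0.30]
  [  -0.25     0.85    -0.10     0.00]
  [  -0.10     0.00     0.65    -0.20]
  [  -0.20    -0.15    -0.05     0.75]
Compute the cofactors C_ij = (−1)^(i+j)·(3×3 minor ij) of I−A; the adjugate is their transpose:
adj(I−A) = Cᵀ =
  [ 0.402875   0.180000   0.199125   0.214250]
  [ 0.130875   0.265000   0.097125   0.078250]
  [ 0.105250   0.060000   0.327750   0.129500]
  [ 0.140625   0.105000   0.094375   0.313750]
det(I−A) = Σ_j (I−A)_1j·C_1j = (0.70)(0.402875) + (-0.30)(0.130875) + (-0.25)(0.105250) + (-0.30)(0.140625) = 0.17425
(I − A)⁻¹ = adj(I−A) / det(I−A) ≈
  [   2.3121     1.0330     1.1428     1.2296]
  [   0.7511     1.5208     0.5574     0.4491]
  [   0.6040     0.3443     1.8809     0.7432]
  [   0.8070     0.6026     0.5416     1.8006]
Δx = (I − A)⁻¹ Δd with Δd having +40 in the Sector 1 component and 0 elsewhere.
So Δx_2 = L_21 · (+40), where L_21 = adj(I−A)_21 / det(I−A) = 0.130875 / 0.17425.
Δx_2 = 0.130875 × (+40) / 0.17425 = 5.235 / 0.17425 ≈ 30.0.

Δx_2 = 30.0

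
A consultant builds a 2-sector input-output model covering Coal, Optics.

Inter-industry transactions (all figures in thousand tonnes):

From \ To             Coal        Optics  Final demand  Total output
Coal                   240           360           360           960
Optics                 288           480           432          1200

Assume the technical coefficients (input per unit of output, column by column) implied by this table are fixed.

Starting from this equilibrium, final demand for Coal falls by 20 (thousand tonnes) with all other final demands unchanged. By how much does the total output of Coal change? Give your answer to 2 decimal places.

Technical coefficients a_ij = z_ij / X_j:
  a_11 = 240/960 = 0.25, a_21 = 288/960 = 0.30
  a_12 = 360/1200 = 0.30, a_22 = 480/1200 = 0.40
I − A =
  [   0.75    -0.30]
  [  -0.30     0.60]
det(I−A) = (0.75)(0.60) − (-0.30)(-0.30) = 0.3600
adj(I−A) = [[0.60, 0.30], [0.30, 0.75]]
(I − A)⁻¹ = adj(I−A) / det(I−A) ≈
  [   1.6667     0.8333]
  [   0.8333     2.0833]
Δx = (I − A)⁻¹ Δd with Δd having -20 in the Coal component and 0 elsewhere.
So Δx_1 = L_11 · (-20), where L_11 = adj(I−A)_11 / det(I−A) = 0.60 / 0.3600.
Δx_1 = 0.60 × (-20) / 0.3600 = -12.00 / 0.3600 ≈ -33.33.

Δx_1 = -33.33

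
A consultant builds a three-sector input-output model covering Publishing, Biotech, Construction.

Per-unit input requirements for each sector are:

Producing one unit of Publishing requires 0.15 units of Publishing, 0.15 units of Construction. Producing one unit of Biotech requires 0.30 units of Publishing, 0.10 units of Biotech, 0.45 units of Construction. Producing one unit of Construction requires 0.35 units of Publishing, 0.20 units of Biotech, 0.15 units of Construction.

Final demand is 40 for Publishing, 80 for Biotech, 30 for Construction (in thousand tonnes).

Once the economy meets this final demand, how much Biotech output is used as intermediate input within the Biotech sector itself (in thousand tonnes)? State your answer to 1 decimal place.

I − A =
  [   0.85    -0.30    -0.35]
  [   0.00     0.90    -0.20]
  [  -0.15    -0.45     0.85]
Cofactors of I−A, C_ij = (−1)^(i+j)·(minor ij) (rows/columns in the sector order above):
  C_11 = (0.90)(0.85) − (-0.20)(-0.45) = 0.6750
  C_12 = −[(0.00)(0.85) − (-0.20)(-0.15)] = 0.0300
  C_13 = (0.00)(-0.45) − (0.90)(-0.15) = 0.1350
  C_21 = −[(-0.30)(0.85) − (-0.35)(-0.45)] = 0.4125
  C_22 = (0.85)(0.85) − (-0.35)(-0.15) = 0.6700
  C_23 = −[(0.85)(-0.45) − (-0.30)(-0.15)] = 0.4275
  C_31 = (-0.30)(-0.20) − (-0.35)(0.90) = 0.3750
  C_32 = −[(0.85)(-0.20) − (-0.35)(0.00)] = 0.1700
  C_33 = (0.85)(0.90) − (-0.30)(0.00) = 0.7650
det(I−A) = Σ_j (I−A)_1j·C_1j = (0.85)(0.6750) + (-0.30)(0.0300) + (-0.35)(0.1350) = 0.5175
adj(I−A) = Cᵀ =
  [ 0.6750   0.4125   0.3750]
  [ 0.0300   0.6700   0.1700]
  [ 0.1350   0.4275   0.7650]
(I − A)⁻¹ = adj(I−A) / det(I−A) ≈
  [   1.3043     0.7971     0.7246]
  [   0.0580     1.2947     0.3285]
  [   0.2609     0.8261     1.4783]
First solve x = (I − A)⁻¹ d = adj(I−A)·d / det(I−A); in particular x_2 = (0.0300·40 + 0.6700·80 + 0.1700·30) / 0.5175 = 59.90 / 0.5175 ≈ 115.749.
Intermediate flow from 2 to 2: z_22 = a_22 · x_2 = 0.10 × 59.90 / 0.5175 = 5.99 / 0.5175 ≈ 11.6.

z_22 = 11.6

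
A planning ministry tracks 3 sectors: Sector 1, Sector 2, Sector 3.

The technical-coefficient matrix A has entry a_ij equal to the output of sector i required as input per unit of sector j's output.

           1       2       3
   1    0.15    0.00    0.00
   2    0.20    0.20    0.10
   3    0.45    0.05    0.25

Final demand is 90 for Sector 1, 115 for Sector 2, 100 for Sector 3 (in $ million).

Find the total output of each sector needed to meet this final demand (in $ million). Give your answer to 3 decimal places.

x_1 = 105.882, x_2 = 196.466, x_3 = 209.960

I − A =
  [   0.85     0.00     0.00]
  [  -0.20     0.80    -0.10]
  [  -0.45    -0.05     0.75]
Cofactors of I−A, C_ij = (−1)^(i+j)·(minor ij) (rows/columns in the sector order above):
  C_11 = (0.80)(0.75) − (-0.10)(-0.05) = 0.5950
  C_12 = −[(-0.20)(0.75) − (-0.10)(-0.45)] = 0.1950
  C_13 = (-0.20)(-0.05) − (0.80)(-0.45) = 0.3700
  C_21 = −[(0.00)(0.75) − (0.00)(-0.05)] = 0.0000
  C_22 = (0.85)(0.75) − (0.00)(-0.45) = 0.6375
  C_23 = −[(0.85)(-0.05) − (0.00)(-0.45)] = 0.0425
  C_31 = (0.00)(-0.10) − (0.00)(0.80) = 0.0000
  C_32 = −[(0.85)(-0.10) − (0.00)(-0.20)] = 0.0850
  C_33 = (0.85)(0.80) − (0.00)(-0.20) = 0.6800
det(I−A) = Σ_j (I−A)_1j·C_1j = (0.85)(0.5950) + (0.00)(0.1950) + (0.00)(0.3700) = 0.50575
adj(I−A) = Cᵀ =
  [ 0.5950   0.0000   0.0000]
  [ 0.1950   0.6375   0.0850]
  [ 0.3700   0.0425   0.6800]
(I − A)⁻¹ = adj(I−A) / det(I−A) ≈
  [   1.1765     0.0000     0.0000]
  [   0.3856     1.2605     0.1681]
  [   0.7316     0.0840     1.3445]
x = (I − A)⁻¹ d = adj(I−A)·d / det(I−A), with det(I−A) = 0.50575:
  x_1 = (0.5950·90 + 0.0000·115 + 0.0000·100) / 0.50575 = 53.55 / 0.50575 ≈ 105.882
  x_2 = (0.1950·90 + 0.6375·115 + 0.0850·100) / 0.50575 = 99.3625 / 0.50575 ≈ 196.466
  x_3 = (0.3700·90 + 0.0425·115 + 0.6800·100) / 0.50575 = 106.1875 / 0.50575 ≈ 209.960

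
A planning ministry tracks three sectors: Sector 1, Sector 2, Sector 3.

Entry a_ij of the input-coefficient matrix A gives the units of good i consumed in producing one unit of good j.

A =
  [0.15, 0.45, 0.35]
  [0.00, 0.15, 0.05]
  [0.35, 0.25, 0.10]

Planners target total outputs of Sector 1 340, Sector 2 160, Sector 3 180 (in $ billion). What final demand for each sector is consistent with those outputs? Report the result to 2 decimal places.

d_1 = 154.00, d_2 = 127.00, d_3 = 3.00

I − A =
  [   0.85    -0.45    -0.35]
  [   0.00     0.85    -0.05]
  [  -0.35    -0.25     0.90]
d = (I − A) x:
  d_1 = (+0.85)·340 + (-0.45)·160 + (-0.35)·180 = 154.00
  d_2 = (+0.00)·340 + (+0.85)·160 + (-0.05)·180 = 127.00
  d_3 = (-0.35)·340 + (-0.25)·160 + (+0.90)·180 = 3.00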